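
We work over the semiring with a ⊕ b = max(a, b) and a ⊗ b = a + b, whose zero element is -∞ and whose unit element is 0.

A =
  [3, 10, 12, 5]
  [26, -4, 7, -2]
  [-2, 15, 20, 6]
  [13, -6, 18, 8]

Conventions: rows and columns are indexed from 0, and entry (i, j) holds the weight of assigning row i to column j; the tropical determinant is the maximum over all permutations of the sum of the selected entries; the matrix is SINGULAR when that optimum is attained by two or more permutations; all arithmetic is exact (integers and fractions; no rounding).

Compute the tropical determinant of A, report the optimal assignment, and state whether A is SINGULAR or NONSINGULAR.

σ = (0, 1, 2, 3): 3 + (-4) + 20 + 8 = 27
σ = (0, 1, 3, 2): 3 + (-4) + 6 + 18 = 23
σ = (0, 2, 1, 3): 3 + 7 + 15 + 8 = 33
σ = (0, 2, 3, 1): 3 + 7 + 6 + (-6) = 10
σ = (0, 3, 1, 2): 3 + (-2) + 15 + 18 = 34
σ = (0, 3, 2, 1): 3 + (-2) + 20 + (-6) = 15
σ = (1, 0, 2, 3): 10 + 26 + 20 + 8 = 64
σ = (1, 0, 3, 2): 10 + 26 + 6 + 18 = 60
σ = (1, 2, 0, 3): 10 + 7 + (-2) + 8 = 23
σ = (1, 2, 3, 0): 10 + 7 + 6 + 13 = 36
σ = (1, 3, 0, 2): 10 + (-2) + (-2) + 18 = 24
σ = (1, 3, 2, 0): 10 + (-2) + 20 + 13 = 41
σ = (2, 0, 1, 3): 12 + 26 + 15 + 8 = 61
σ = (2, 0, 3, 1): 12 + 26 + 6 + (-6) = 38
σ = (2, 1, 0, 3): 12 + (-4) + (-2) + 8 = 14
σ = (2, 1, 3, 0): 12 + (-4) + 6 + 13 = 27
σ = (2, 3, 0, 1): 12 + (-2) + (-2) + (-6) = 2
σ = (2, 3, 1, 0): 12 + (-2) + 15 + 13 = 38
σ = (3, 0, 1, 2): 5 + 26 + 15 + 18 = 64
σ = (3, 0, 2, 1): 5 + 26 + 20 + (-6) = 45
σ = (3, 1, 0, 2): 5 + (-4) + (-2) + 18 = 17
σ = (3, 1, 2, 0): 5 + (-4) + 20 + 13 = 34
σ = (3, 2, 0, 1): 5 + 7 + (-2) + (-6) = 4
σ = (3, 2, 1, 0): 5 + 7 + 15 + 13 = 40
Optimal value attained by: σ = (1, 0, 2, 3).
Answer: det⊕(A) = 64; verdict: SINGULAR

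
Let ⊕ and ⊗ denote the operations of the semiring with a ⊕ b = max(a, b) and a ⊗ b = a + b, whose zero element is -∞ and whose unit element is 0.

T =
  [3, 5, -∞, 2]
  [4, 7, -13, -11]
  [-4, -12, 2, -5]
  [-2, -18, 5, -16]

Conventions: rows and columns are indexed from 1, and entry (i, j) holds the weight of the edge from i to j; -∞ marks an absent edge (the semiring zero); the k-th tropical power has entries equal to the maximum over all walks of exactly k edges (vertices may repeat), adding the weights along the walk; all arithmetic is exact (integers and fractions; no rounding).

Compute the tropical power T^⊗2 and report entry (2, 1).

T^⊗2:
  [9, 12, 7, 5]
  [11, 14, -6, 6]
  [-1, 1, 4, -2]
  [1, 3, 7, 0]
Key observation: the optimum is the walk 2->2->1, with weight 7 + 4 = 11.
Optimal value attained by: walk 2->2->1.
Answer: (T^⊗2)[2][1] = 11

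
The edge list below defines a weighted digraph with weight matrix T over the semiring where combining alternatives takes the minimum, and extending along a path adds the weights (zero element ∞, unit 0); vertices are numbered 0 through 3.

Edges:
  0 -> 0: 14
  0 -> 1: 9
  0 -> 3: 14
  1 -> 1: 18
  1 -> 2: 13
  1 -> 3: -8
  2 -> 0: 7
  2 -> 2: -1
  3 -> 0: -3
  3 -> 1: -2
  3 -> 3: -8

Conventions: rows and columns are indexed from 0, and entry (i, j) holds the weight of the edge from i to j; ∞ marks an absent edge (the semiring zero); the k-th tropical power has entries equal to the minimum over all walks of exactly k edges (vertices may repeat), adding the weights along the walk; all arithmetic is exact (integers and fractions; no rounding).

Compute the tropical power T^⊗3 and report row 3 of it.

T^⊗2:
  [11, 12, 22, 1]
  [-11, -10, 12, -16]
  [6, 16, -2, 21]
  [-11, -10, 11, -16]
T^⊗3:
  [-2, -1, 21, -7]
  [-19, -18, 3, -24]
  [5, 15, -3, 8]
  [-19, -18, 3, -24]
Answer: row 3 of T^⊗3 = [-19, -18, 3, -24]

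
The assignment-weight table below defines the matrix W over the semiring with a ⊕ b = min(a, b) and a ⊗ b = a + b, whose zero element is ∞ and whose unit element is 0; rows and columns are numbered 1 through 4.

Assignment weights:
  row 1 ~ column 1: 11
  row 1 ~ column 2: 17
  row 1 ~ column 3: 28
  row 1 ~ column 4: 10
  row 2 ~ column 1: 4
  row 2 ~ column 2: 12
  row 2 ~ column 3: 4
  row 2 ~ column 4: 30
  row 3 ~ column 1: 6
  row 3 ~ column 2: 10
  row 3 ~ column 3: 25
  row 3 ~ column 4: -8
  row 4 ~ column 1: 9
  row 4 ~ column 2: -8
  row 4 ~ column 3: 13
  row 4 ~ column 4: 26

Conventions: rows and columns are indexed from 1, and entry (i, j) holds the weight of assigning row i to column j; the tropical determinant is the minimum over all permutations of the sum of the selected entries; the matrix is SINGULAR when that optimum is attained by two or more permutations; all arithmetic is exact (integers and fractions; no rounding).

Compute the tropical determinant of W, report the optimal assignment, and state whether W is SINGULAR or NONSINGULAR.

σ = (1, 2, 3, 4): 11 + 12 + 25 + 26 = 74
σ = (1, 2, 4, 3): 11 + 12 + (-8) + 13 = 28
σ = (1, 3, 2, 4): 11 + 4 + 10 + 26 = 51
σ = (1, 3, 4, 2): 11 + 4 + (-8) + (-8) = -1
σ = (1, 4, 2, 3): 11 + 30 + 10 + 13 = 64
σ = (1, 4, 3, 2): 11 + 30 + 25 + (-8) = 58
σ = (2, 1, 3, 4): 17 + 4 + 25 + 26 = 72
σ = (2, 1, 4, 3): 17 + 4 + (-8) + 13 = 26
σ = (2, 3, 1, 4): 17 + 4 + 6 + 26 = 53
σ = (2, 3, 4, 1): 17 + 4 + (-8) + 9 = 22
σ = (2, 4, 1, 3): 17 + 30 + 6 + 13 = 66
σ = (2, 4, 3, 1): 17 + 30 + 25 + 9 = 81
σ = (3, 1, 2, 4): 28 + 4 + 10 + 26 = 68
σ = (3, 1, 4, 2): 28 + 4 + (-8) + (-8) = 16
σ = (3, 2, 1, 4): 28 + 12 + 6 + 26 = 72
σ = (3, 2, 4, 1): 28 + 12 + (-8) + 9 = 41
σ = (3, 4, 1, 2): 28 + 30 + 6 + (-8) = 56
σ = (3, 4, 2, 1): 28 + 30 + 10 + 9 = 77
σ = (4, 1, 2, 3): 10 + 4 + 10 + 13 = 37
σ = (4, 1, 3, 2): 10 + 4 + 25 + (-8) = 31
σ = (4, 2, 1, 3): 10 + 12 + 6 + 13 = 41
σ = (4, 2, 3, 1): 10 + 12 + 25 + 9 = 56
σ = (4, 3, 1, 2): 10 + 4 + 6 + (-8) = 12
σ = (4, 3, 2, 1): 10 + 4 + 10 + 9 = 33
Optimal value attained by: σ = (1, 3, 4, 2).
Answer: det⊕(W) = -1; verdict: NONSINGULAR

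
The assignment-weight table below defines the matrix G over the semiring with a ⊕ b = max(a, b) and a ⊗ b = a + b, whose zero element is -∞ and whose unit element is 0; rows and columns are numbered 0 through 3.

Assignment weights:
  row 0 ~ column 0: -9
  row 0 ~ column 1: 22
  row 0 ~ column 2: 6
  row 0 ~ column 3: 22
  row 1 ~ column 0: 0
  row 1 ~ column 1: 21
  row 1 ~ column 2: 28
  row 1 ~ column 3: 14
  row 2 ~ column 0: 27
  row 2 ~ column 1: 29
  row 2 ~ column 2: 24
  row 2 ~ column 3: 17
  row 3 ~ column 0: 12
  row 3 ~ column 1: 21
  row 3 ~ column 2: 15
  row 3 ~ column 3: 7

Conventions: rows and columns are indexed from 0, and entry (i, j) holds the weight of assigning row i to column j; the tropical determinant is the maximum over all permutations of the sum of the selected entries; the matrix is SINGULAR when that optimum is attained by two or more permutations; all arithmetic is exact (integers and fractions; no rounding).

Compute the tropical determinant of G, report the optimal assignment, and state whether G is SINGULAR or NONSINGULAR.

σ = (0, 1, 2, 3): (-9) + 21 + 24 + 7 = 43
σ = (0, 1, 3, 2): (-9) + 21 + 17 + 15 = 44
σ = (0, 2, 1, 3): (-9) + 28 + 29 + 7 = 55
σ = (0, 2, 3, 1): (-9) + 28 + 17 + 21 = 57
σ = (0, 3, 1, 2): (-9) + 14 + 29 + 15 = 49
σ = (0, 3, 2, 1): (-9) + 14 + 24 + 21 = 50
σ = (1, 0, 2, 3): 22 + 0 + 24 + 7 = 53
σ = (1, 0, 3, 2): 22 + 0 + 17 + 15 = 54
σ = (1, 2, 0, 3): 22 + 28 + 27 + 7 = 84
σ = (1, 2, 3, 0): 22 + 28 + 17 + 12 = 79
σ = (1, 3, 0, 2): 22 + 14 + 27 + 15 = 78
σ = (1, 3, 2, 0): 22 + 14 + 24 + 12 = 72
σ = (2, 0, 1, 3): 6 + 0 + 29 + 7 = 42
σ = (2, 0, 3, 1): 6 + 0 + 17 + 21 = 44
σ = (2, 1, 0, 3): 6 + 21 + 27 + 7 = 61
σ = (2, 1, 3, 0): 6 + 21 + 17 + 12 = 56
σ = (2, 3, 0, 1): 6 + 14 + 27 + 21 = 68
σ = (2, 3, 1, 0): 6 + 14 + 29 + 12 = 61
σ = (3, 0, 1, 2): 22 + 0 + 29 + 15 = 66
σ = (3, 0, 2, 1): 22 + 0 + 24 + 21 = 67
σ = (3, 1, 0, 2): 22 + 21 + 27 + 15 = 85
σ = (3, 1, 2, 0): 22 + 21 + 24 + 12 = 79
σ = (3, 2, 0, 1): 22 + 28 + 27 + 21 = 98
σ = (3, 2, 1, 0): 22 + 28 + 29 + 12 = 91
Optimal value attained by: σ = (3, 2, 0, 1).
Answer: det⊕(G) = 98; verdict: NONSINGULAR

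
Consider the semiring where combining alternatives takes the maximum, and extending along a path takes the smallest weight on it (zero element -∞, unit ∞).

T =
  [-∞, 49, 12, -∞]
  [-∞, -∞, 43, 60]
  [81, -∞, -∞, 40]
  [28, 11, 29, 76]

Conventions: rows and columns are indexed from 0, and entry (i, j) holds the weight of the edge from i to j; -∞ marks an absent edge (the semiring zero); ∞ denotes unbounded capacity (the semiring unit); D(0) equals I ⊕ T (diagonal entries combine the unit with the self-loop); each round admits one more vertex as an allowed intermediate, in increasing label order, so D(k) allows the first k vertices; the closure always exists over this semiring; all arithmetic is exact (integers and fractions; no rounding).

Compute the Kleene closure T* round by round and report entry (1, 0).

D(0):
  [∞, 49, 12, -∞]
  [-∞, ∞, 43, 60]
  [81, -∞, ∞, 40]
  [28, 11, 29, ∞]
D(1):
  [∞, 49, 12, -∞]
  [-∞, ∞, 43, 60]
  [81, 49, ∞, 40]
  [28, 28, 29, ∞]
D(2):
  [∞, 49, 43, 49]
  [-∞, ∞, 43, 60]
  [81, 49, ∞, 49]
  [28, 28, 29, ∞]
D(3):
  [∞, 49, 43, 49]
  [43, ∞, 43, 60]
  [81, 49, ∞, 49]
  [29, 29, 29, ∞]
D(4):
  [∞, 49, 43, 49]
  [43, ∞, 43, 60]
  [81, 49, ∞, 49]
  [29, 29, 29, ∞]
Answer: T*[1][0] = 43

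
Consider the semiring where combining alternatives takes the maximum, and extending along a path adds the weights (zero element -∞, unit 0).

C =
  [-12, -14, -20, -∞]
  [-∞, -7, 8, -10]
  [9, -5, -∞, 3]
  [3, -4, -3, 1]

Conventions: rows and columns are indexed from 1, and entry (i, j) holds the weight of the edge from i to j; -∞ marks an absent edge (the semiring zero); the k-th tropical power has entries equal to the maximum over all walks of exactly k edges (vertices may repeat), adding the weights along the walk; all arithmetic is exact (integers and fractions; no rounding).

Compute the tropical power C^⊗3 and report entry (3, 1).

C^⊗2:
  [-11, -21, -6, -17]
  [17, 3, 1, 11]
  [6, -1, 3, 4]
  [6, -3, 4, 2]
C^⊗3:
  [3, -11, -13, -3]
  [14, 7, 11, 12]
  [12, 0, 7, 6]
  [13, -1, 5, 7]
Key observation: the optimum is the walk 3->2->3->1, with weight (-5) + 8 + 9 = 12.
Optimal value attained by: walk 3->2->3->1.
Answer: (C^⊗3)[3][1] = 12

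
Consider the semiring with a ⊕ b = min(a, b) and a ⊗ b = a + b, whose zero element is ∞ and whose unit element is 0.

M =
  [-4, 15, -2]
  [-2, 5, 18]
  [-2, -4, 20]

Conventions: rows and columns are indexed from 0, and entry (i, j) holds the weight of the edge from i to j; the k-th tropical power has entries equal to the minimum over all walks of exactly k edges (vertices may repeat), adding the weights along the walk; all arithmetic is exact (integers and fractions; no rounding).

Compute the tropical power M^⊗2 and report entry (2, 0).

M^⊗2:
  [-8, -6, -6]
  [-6, 10, -4]
  [-6, 1, -4]
Key observation: the optimum is the walk 2->0->0, with weight (-2) + (-4) = -6.
Optimal value attained by: walk 2->0->0.
Answer: (M^⊗2)[2][0] = -6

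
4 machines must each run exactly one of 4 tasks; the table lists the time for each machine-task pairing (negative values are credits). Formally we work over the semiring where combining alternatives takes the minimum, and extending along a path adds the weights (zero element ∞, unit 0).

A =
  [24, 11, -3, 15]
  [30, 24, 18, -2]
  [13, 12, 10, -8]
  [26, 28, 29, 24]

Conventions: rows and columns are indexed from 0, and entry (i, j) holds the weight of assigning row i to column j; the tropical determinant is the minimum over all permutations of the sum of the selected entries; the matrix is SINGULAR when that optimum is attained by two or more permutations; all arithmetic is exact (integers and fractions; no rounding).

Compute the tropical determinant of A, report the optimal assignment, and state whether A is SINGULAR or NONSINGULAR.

σ = (0, 1, 2, 3): 24 + 24 + 10 + 24 = 82
σ = (0, 1, 3, 2): 24 + 24 + (-8) + 29 = 69
σ = (0, 2, 1, 3): 24 + 18 + 12 + 24 = 78
σ = (0, 2, 3, 1): 24 + 18 + (-8) + 28 = 62
σ = (0, 3, 1, 2): 24 + (-2) + 12 + 29 = 63
σ = (0, 3, 2, 1): 24 + (-2) + 10 + 28 = 60
σ = (1, 0, 2, 3): 11 + 30 + 10 + 24 = 75
σ = (1, 0, 3, 2): 11 + 30 + (-8) + 29 = 62
σ = (1, 2, 0, 3): 11 + 18 + 13 + 24 = 66
σ = (1, 2, 3, 0): 11 + 18 + (-8) + 26 = 47
σ = (1, 3, 0, 2): 11 + (-2) + 13 + 29 = 51
σ = (1, 3, 2, 0): 11 + (-2) + 10 + 26 = 45
σ = (2, 0, 1, 3): (-3) + 30 + 12 + 24 = 63
σ = (2, 0, 3, 1): (-3) + 30 + (-8) + 28 = 47
σ = (2, 1, 0, 3): (-3) + 24 + 13 + 24 = 58
σ = (2, 1, 3, 0): (-3) + 24 + (-8) + 26 = 39
σ = (2, 3, 0, 1): (-3) + (-2) + 13 + 28 = 36
σ = (2, 3, 1, 0): (-3) + (-2) + 12 + 26 = 33
σ = (3, 0, 1, 2): 15 + 30 + 12 + 29 = 86
σ = (3, 0, 2, 1): 15 + 30 + 10 + 28 = 83
σ = (3, 1, 0, 2): 15 + 24 + 13 + 29 = 81
σ = (3, 1, 2, 0): 15 + 24 + 10 + 26 = 75
σ = (3, 2, 0, 1): 15 + 18 + 13 + 28 = 74
σ = (3, 2, 1, 0): 15 + 18 + 12 + 26 = 71
Optimal value attained by: σ = (2, 3, 1, 0).
Answer: det⊕(A) = 33; verdict: NONSINGULAR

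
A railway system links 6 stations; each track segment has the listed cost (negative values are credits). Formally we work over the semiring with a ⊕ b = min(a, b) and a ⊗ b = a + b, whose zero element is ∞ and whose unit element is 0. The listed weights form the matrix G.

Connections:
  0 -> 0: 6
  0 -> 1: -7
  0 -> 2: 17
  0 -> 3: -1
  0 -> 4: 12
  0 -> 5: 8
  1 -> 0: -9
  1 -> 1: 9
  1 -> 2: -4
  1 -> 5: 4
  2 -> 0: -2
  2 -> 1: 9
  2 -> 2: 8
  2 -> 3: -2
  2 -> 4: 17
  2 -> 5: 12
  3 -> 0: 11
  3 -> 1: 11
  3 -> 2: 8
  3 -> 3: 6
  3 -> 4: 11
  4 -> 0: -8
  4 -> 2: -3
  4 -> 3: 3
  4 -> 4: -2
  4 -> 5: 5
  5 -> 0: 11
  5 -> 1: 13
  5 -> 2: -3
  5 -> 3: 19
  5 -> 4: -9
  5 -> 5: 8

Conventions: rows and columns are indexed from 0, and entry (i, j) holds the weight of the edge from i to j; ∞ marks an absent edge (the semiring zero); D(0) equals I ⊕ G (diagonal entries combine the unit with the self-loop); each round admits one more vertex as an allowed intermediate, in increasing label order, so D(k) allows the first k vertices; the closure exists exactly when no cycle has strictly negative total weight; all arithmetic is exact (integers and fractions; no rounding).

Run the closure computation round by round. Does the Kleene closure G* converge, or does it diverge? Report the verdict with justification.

Detection: at round 0, diagonal entry (4, 4) turns strictly negative.
Key observation: the cycle 4->4 has total weight (-2), which is strictly negative.
Answer: DIVERGES — negative cycle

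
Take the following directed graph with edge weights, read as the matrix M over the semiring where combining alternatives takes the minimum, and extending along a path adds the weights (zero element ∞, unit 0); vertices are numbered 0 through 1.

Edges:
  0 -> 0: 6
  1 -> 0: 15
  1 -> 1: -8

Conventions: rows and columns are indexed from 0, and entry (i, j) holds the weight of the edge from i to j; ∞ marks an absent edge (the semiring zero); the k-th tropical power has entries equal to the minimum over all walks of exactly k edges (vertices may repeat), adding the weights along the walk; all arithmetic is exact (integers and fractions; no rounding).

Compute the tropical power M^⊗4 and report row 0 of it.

M^⊗2:
  [12, ∞]
  [7, -16]
M^⊗3:
  [18, ∞]
  [-1, -24]
M^⊗4:
  [24, ∞]
  [-9, -32]
Answer: row 0 of M^⊗4 = [24, ∞]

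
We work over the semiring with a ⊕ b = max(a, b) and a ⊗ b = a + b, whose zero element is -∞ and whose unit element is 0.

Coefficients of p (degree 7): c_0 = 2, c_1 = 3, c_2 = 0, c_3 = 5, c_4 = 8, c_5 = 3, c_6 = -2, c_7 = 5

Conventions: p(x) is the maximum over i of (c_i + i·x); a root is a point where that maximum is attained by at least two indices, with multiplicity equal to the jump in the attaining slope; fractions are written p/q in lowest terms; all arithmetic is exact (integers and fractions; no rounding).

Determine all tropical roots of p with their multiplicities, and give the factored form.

hull edge (i=0, c=2) to (i=4, c=8): slope 3/2, span 4
hull edge (i=4, c=8) to (i=7, c=5): slope -1, span 3
Factored form: p(x) = 5 ⊗ (x ⊕ (-3/2)) ⊗ (x ⊕ (-3/2)) ⊗ (x ⊕ (-3/2)) ⊗ (x ⊕ (-3/2)) ⊗ (x ⊕ 1) ⊗ (x ⊕ 1) ⊗ (x ⊕ 1)
Answer: roots = -3/2 (mult 4), 1 (mult 3)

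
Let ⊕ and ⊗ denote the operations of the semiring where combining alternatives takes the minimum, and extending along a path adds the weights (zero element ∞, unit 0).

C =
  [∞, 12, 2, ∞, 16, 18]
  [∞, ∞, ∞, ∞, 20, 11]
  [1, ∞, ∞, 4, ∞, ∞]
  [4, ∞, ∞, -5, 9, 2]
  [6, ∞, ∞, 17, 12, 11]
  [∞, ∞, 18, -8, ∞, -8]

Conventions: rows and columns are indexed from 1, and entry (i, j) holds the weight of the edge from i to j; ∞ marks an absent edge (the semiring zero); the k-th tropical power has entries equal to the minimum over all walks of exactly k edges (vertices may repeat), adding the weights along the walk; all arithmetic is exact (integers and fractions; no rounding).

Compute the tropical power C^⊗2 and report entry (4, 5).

C^⊗2:
  [3, ∞, 36, 6, 28, 10]
  [26, ∞, 29, 3, 32, 3]
  [8, 13, 3, -1, 13, 6]
  [-1, 16, 6, -10, 4, -6]
  [18, 18, 8, 3, 22, 3]
  [-4, ∞, 10, -16, 1, -16]
Key observation: the optimum is the walk 4->4->5, with weight (-5) + 9 = 4.
Optimal value attained by: walk 4->4->5.
Answer: (C^⊗2)[4][5] = 4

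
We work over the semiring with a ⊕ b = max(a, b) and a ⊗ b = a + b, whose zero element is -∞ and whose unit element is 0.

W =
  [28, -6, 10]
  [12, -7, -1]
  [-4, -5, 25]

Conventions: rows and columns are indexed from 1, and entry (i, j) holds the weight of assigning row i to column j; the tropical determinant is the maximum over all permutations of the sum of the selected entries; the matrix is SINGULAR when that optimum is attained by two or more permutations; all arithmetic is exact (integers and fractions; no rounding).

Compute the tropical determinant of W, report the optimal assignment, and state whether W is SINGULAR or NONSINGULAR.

σ = (1, 2, 3): 28 + (-7) + 25 = 46
σ = (1, 3, 2): 28 + (-1) + (-5) = 22
σ = (2, 1, 3): (-6) + 12 + 25 = 31
σ = (2, 3, 1): (-6) + (-1) + (-4) = -11
σ = (3, 1, 2): 10 + 12 + (-5) = 17
σ = (3, 2, 1): 10 + (-7) + (-4) = -1
Optimal value attained by: σ = (1, 2, 3).
Answer: det⊕(W) = 46; verdict: NONSINGULAR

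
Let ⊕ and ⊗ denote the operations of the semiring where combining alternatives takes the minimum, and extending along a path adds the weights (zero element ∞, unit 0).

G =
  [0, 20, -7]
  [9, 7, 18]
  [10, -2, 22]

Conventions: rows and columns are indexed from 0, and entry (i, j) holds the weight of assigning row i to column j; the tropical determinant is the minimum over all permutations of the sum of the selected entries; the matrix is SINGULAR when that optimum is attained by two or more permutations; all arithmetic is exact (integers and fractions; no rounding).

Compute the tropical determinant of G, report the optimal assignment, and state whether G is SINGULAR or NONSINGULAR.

σ = (0, 1, 2): 0 + 7 + 22 = 29
σ = (0, 2, 1): 0 + 18 + (-2) = 16
σ = (1, 0, 2): 20 + 9 + 22 = 51
σ = (1, 2, 0): 20 + 18 + 10 = 48
σ = (2, 0, 1): (-7) + 9 + (-2) = 0
σ = (2, 1, 0): (-7) + 7 + 10 = 10
Optimal value attained by: σ = (2, 0, 1).
Answer: det⊕(G) = 0; verdict: NONSINGULAR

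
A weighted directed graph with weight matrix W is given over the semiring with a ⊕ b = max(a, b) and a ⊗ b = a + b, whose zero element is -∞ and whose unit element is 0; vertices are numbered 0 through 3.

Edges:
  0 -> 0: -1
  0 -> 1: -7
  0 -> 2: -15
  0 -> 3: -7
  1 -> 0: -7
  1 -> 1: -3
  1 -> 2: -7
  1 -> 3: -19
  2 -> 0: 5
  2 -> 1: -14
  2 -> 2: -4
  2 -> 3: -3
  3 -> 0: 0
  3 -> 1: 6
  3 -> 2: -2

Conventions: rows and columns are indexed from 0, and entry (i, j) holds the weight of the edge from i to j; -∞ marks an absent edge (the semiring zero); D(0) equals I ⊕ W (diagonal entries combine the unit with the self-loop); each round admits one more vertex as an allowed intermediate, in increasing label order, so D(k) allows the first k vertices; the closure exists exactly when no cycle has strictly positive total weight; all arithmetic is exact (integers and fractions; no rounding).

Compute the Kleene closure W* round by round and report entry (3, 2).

D(0):
  [0, -7, -15, -7]
  [-7, 0, -7, -19]
  [5, -14, 0, -3]
  [0, 6, -2, 0]
D(1):
  [0, -7, -15, -7]
  [-7, 0, -7, -14]
  [5, -2, 0, -2]
  [0, 6, -2, 0]
D(2):
  [0, -7, -14, -7]
  [-7, 0, -7, -14]
  [5, -2, 0, -2]
  [0, 6, -1, 0]
D(3):
  [0, -7, -14, -7]
  [-2, 0, -7, -9]
  [5, -2, 0, -2]
  [4, 6, -1, 0]
D(4):
  [0, -1, -8, -7]
  [-2, 0, -7, -9]
  [5, 4, 0, -2]
  [4, 6, -1, 0]
Answer: W*[3][2] = -1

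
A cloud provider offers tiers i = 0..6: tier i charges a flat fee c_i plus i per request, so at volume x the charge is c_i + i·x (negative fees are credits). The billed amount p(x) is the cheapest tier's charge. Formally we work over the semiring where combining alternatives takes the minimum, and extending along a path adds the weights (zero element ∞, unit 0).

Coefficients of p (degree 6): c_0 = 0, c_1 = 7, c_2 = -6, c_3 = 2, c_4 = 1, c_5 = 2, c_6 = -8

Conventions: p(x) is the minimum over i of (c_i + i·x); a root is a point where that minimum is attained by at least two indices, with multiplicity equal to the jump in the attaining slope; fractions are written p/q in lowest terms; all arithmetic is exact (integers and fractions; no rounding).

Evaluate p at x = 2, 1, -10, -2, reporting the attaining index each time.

p(2) = min(0+0·2=0, 7+1·2=9, -6+2·2=-2, 2+3·2=8, 1+4·2=9, 2+5·2=12, -8+6·2=4) = -2 (attained by i=2)
p(1) = min(0+0·1=0, 7+1·1=8, -6+2·1=-4, 2+3·1=5, 1+4·1=5, 2+5·1=7, -8+6·1=-2) = -4 (attained by i=2)
p(-10) = min(0+0·(-10)=0, 7+1·(-10)=-3, -6+2·(-10)=-26, 2+3·(-10)=-28, 1+4·(-10)=-39, 2+5·(-10)=-48, -8+6·(-10)=-68) = -68 (attained by i=6)
p(-2) = min(0+0·(-2)=0, 7+1·(-2)=5, -6+2·(-2)=-10, 2+3·(-2)=-4, 1+4·(-2)=-7, 2+5·(-2)=-8, -8+6·(-2)=-20) = -20 (attained by i=6)
Answer: p(2) = -2; p(1) = -4; p(-10) = -68; p(-2) = -20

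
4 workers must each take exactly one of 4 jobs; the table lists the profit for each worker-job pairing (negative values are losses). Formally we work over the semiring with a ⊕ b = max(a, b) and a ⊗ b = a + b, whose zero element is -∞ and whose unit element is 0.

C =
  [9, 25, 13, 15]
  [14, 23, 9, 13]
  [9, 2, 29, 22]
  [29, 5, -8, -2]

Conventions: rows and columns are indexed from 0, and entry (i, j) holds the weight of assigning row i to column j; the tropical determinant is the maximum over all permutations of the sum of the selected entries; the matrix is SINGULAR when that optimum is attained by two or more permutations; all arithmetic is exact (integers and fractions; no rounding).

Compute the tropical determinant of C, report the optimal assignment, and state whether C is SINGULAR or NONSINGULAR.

σ = (0, 1, 2, 3): 9 + 23 + 29 + (-2) = 59
σ = (0, 1, 3, 2): 9 + 23 + 22 + (-8) = 46
σ = (0, 2, 1, 3): 9 + 9 + 2 + (-2) = 18
σ = (0, 2, 3, 1): 9 + 9 + 22 + 5 = 45
σ = (0, 3, 1, 2): 9 + 13 + 2 + (-8) = 16
σ = (0, 3, 2, 1): 9 + 13 + 29 + 5 = 56
σ = (1, 0, 2, 3): 25 + 14 + 29 + (-2) = 66
σ = (1, 0, 3, 2): 25 + 14 + 22 + (-8) = 53
σ = (1, 2, 0, 3): 25 + 9 + 9 + (-2) = 41
σ = (1, 2, 3, 0): 25 + 9 + 22 + 29 = 85
σ = (1, 3, 0, 2): 25 + 13 + 9 + (-8) = 39
σ = (1, 3, 2, 0): 25 + 13 + 29 + 29 = 96
σ = (2, 0, 1, 3): 13 + 14 + 2 + (-2) = 27
σ = (2, 0, 3, 1): 13 + 14 + 22 + 5 = 54
σ = (2, 1, 0, 3): 13 + 23 + 9 + (-2) = 43
σ = (2, 1, 3, 0): 13 + 23 + 22 + 29 = 87
σ = (2, 3, 0, 1): 13 + 13 + 9 + 5 = 40
σ = (2, 3, 1, 0): 13 + 13 + 2 + 29 = 57
σ = (3, 0, 1, 2): 15 + 14 + 2 + (-8) = 23
σ = (3, 0, 2, 1): 15 + 14 + 29 + 5 = 63
σ = (3, 1, 0, 2): 15 + 23 + 9 + (-8) = 39
σ = (3, 1, 2, 0): 15 + 23 + 29 + 29 = 96
σ = (3, 2, 0, 1): 15 + 9 + 9 + 5 = 38
σ = (3, 2, 1, 0): 15 + 9 + 2 + 29 = 55
Optimal value attained by: σ = (1, 3, 2, 0).
Answer: det⊕(C) = 96; verdict: SINGULAR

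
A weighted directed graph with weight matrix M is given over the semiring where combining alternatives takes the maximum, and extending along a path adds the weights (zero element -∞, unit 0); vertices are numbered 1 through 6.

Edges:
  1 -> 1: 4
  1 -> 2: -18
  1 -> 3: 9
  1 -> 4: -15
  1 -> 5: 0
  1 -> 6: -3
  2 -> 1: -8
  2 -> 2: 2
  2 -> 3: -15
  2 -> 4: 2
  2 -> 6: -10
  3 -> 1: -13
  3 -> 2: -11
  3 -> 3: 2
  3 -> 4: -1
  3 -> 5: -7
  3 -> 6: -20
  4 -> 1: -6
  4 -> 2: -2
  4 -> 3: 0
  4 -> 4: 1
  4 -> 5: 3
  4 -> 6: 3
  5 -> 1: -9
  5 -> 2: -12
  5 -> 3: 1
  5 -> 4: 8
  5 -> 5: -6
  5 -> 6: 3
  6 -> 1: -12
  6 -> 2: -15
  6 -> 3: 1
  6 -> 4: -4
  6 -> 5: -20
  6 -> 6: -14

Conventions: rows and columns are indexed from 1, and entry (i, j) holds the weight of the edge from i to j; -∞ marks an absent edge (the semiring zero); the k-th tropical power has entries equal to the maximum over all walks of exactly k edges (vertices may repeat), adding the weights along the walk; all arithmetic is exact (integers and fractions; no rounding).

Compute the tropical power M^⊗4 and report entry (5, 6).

M^⊗2:
  [8, -2, 13, 8, 4, 3]
  [-4, 4, 2, 4, 5, 5]
  [-7, -3, 4, 1, 2, 2]
  [-2, 0, 4, 11, 4, 6]
  [2, 6, 8, 9, 11, 11]
  [-8, -6, 3, 0, -1, -1]
M^⊗3:
  [12, 6, 17, 12, 11, 11]
  [0, 6, 6, 13, 7, 8]
  [-3, -1, 6, 10, 4, 5]
  [5, 9, 11, 12, 14, 14]
  [6, 8, 12, 19, 12, 14]
  [-4, -2, 5, 7, 3, 3]
M^⊗4:
  [16, 10, 21, 19, 15, 15]
  [7, 11, 13, 15, 16, 16]
  [4, 8, 10, 12, 13, 13]
  [9, 11, 15, 22, 15, 17]
  [13, 17, 19, 20, 22, 22]
  [1, 5, 7, 11, 10, 10]
Key observation: the optimum is the walk 5->4->5->4->6, with weight 8 + 3 + 8 + 3 = 22.
Optimal value attained by: walk 5->4->5->4->6.
Answer: (M^⊗4)[5][6] = 22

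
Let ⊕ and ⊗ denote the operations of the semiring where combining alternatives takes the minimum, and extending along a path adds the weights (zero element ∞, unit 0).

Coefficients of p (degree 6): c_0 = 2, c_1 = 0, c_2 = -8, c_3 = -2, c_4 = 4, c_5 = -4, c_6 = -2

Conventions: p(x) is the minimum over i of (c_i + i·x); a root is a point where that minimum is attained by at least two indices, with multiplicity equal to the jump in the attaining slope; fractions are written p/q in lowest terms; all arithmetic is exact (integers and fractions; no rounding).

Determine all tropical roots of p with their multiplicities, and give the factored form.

hull edge (i=0, c=2) to (i=2, c=-8): slope -5, span 2
hull edge (i=2, c=-8) to (i=5, c=-4): slope 4/3, span 3
hull edge (i=5, c=-4) to (i=6, c=-2): slope 2, span 1
Factored form: p(x) = -2 ⊗ (x ⊕ (-2)) ⊗ (x ⊕ (-4/3)) ⊗ (x ⊕ (-4/3)) ⊗ (x ⊕ (-4/3)) ⊗ (x ⊕ 5) ⊗ (x ⊕ 5)
Answer: roots = -2 (mult 1), -4/3 (mult 3), 5 (mult 2)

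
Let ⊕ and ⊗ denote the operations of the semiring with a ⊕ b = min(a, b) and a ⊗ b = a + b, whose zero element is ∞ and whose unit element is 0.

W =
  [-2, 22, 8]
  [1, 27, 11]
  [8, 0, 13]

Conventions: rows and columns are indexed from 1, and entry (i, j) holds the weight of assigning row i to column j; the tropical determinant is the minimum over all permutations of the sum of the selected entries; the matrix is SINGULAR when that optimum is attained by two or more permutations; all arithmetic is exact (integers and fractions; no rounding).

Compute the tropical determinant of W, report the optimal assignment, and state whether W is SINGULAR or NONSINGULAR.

σ = (1, 2, 3): (-2) + 27 + 13 = 38
σ = (1, 3, 2): (-2) + 11 + 0 = 9
σ = (2, 1, 3): 22 + 1 + 13 = 36
σ = (2, 3, 1): 22 + 11 + 8 = 41
σ = (3, 1, 2): 8 + 1 + 0 = 9
σ = (3, 2, 1): 8 + 27 + 8 = 43
Optimal value attained by: σ = (1, 3, 2).
Answer: det⊕(W) = 9; verdict: SINGULAR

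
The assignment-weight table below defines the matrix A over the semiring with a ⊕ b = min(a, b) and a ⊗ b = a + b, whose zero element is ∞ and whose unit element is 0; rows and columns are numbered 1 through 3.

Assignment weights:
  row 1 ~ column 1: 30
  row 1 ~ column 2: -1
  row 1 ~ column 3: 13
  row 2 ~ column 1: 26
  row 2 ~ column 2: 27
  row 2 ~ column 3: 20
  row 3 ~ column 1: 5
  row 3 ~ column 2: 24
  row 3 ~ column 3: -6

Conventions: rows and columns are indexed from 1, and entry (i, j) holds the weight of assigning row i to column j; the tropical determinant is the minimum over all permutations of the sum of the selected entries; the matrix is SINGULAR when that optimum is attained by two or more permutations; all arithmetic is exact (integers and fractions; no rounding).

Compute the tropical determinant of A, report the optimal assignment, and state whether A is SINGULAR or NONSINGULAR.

σ = (1, 2, 3): 30 + 27 + (-6) = 51
σ = (1, 3, 2): 30 + 20 + 24 = 74
σ = (2, 1, 3): (-1) + 26 + (-6) = 19
σ = (2, 3, 1): (-1) + 20 + 5 = 24
σ = (3, 1, 2): 13 + 26 + 24 = 63
σ = (3, 2, 1): 13 + 27 + 5 = 45
Optimal value attained by: σ = (2, 1, 3).
Answer: det⊕(A) = 19; verdict: NONSINGULAR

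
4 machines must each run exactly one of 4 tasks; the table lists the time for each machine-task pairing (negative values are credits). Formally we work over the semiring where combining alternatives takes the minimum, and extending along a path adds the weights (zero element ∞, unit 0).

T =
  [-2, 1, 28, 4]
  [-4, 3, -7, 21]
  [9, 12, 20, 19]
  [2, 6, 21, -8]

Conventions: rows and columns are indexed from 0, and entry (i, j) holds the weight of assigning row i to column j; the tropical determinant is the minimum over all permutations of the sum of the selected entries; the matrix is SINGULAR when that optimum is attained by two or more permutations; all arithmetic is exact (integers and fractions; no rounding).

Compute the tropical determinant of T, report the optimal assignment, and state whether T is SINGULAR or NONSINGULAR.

σ = (0, 1, 2, 3): (-2) + 3 + 20 + (-8) = 13
σ = (0, 1, 3, 2): (-2) + 3 + 19 + 21 = 41
σ = (0, 2, 1, 3): (-2) + (-7) + 12 + (-8) = -5
σ = (0, 2, 3, 1): (-2) + (-7) + 19 + 6 = 16
σ = (0, 3, 1, 2): (-2) + 21 + 12 + 21 = 52
σ = (0, 3, 2, 1): (-2) + 21 + 20 + 6 = 45
σ = (1, 0, 2, 3): 1 + (-4) + 20 + (-8) = 9
σ = (1, 0, 3, 2): 1 + (-4) + 19 + 21 = 37
σ = (1, 2, 0, 3): 1 + (-7) + 9 + (-8) = -5
σ = (1, 2, 3, 0): 1 + (-7) + 19 + 2 = 15
σ = (1, 3, 0, 2): 1 + 21 + 9 + 21 = 52
σ = (1, 3, 2, 0): 1 + 21 + 20 + 2 = 44
σ = (2, 0, 1, 3): 28 + (-4) + 12 + (-8) = 28
σ = (2, 0, 3, 1): 28 + (-4) + 19 + 6 = 49
σ = (2, 1, 0, 3): 28 + 3 + 9 + (-8) = 32
σ = (2, 1, 3, 0): 28 + 3 + 19 + 2 = 52
σ = (2, 3, 0, 1): 28 + 21 + 9 + 6 = 64
σ = (2, 3, 1, 0): 28 + 21 + 12 + 2 = 63
σ = (3, 0, 1, 2): 4 + (-4) + 12 + 21 = 33
σ = (3, 0, 2, 1): 4 + (-4) + 20 + 6 = 26
σ = (3, 1, 0, 2): 4 + 3 + 9 + 21 = 37
σ = (3, 1, 2, 0): 4 + 3 + 20 + 2 = 29
σ = (3, 2, 0, 1): 4 + (-7) + 9 + 6 = 12
σ = (3, 2, 1, 0): 4 + (-7) + 12 + 2 = 11
Optimal value attained by: σ = (0, 2, 1, 3).
Answer: det⊕(T) = -5; verdict: SINGULAR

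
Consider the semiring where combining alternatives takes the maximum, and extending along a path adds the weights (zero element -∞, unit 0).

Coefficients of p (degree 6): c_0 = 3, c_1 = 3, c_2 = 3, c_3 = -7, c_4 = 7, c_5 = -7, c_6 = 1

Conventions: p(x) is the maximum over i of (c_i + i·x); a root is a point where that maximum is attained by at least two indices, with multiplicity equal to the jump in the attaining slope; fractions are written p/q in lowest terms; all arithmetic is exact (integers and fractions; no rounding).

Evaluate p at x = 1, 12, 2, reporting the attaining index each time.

p(1) = max(3+0·1=3, 3+1·1=4, 3+2·1=5, -7+3·1=-4, 7+4·1=11, -7+5·1=-2, 1+6·1=7) = 11 (attained by i=4)
p(12) = max(3+0·12=3, 3+1·12=15, 3+2·12=27, -7+3·12=29, 7+4·12=55, -7+5·12=53, 1+6·12=73) = 73 (attained by i=6)
p(2) = max(3+0·2=3, 3+1·2=5, 3+2·2=7, -7+3·2=-1, 7+4·2=15, -7+5·2=3, 1+6·2=13) = 15 (attained by i=4)
Answer: p(1) = 11; p(12) = 73; p(2) = 15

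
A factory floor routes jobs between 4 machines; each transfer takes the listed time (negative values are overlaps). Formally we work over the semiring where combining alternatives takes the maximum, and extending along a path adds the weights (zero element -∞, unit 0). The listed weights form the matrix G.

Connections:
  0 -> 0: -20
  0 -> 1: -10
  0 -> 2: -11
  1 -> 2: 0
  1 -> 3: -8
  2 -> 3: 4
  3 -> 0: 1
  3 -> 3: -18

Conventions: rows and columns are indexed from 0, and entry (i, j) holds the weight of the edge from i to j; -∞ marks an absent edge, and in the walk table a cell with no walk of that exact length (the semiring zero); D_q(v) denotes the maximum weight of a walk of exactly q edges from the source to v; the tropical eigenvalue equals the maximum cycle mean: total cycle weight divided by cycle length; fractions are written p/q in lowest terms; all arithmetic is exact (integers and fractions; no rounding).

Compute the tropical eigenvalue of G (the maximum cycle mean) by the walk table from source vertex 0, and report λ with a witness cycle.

q=0: [0, -∞, -∞, -∞]
q=1: [-20, -10, -11, -∞]
q=2: [-40, -30, -10, -7]
q=3: [-6, -50, -30, -6]
q=4: [-5, -16, -17, -24]
Optimal cycle mean attained by: cycle 0->1->2->3->0, total (-10) + 0 + 4 + 1, length 4.
Answer: λ = -5/4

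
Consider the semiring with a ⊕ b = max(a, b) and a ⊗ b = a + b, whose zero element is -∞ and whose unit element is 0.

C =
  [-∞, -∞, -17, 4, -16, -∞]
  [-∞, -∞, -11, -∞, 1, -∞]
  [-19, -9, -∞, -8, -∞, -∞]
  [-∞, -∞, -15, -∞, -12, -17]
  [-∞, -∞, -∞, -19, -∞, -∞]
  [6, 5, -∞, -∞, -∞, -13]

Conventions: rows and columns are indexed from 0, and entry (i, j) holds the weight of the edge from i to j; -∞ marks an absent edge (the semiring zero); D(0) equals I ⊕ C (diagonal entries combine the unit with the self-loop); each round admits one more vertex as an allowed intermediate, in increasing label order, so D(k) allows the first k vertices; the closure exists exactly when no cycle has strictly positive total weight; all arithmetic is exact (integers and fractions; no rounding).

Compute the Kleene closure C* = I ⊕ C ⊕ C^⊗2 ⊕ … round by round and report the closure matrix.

D(0):
  [0, -∞, -17, 4, -16, -∞]
  [-∞, 0, -11, -∞, 1, -∞]
  [-19, -9, 0, -8, -∞, -∞]
  [-∞, -∞, -15, 0, -12, -17]
  [-∞, -∞, -∞, -19, 0, -∞]
  [6, 5, -∞, -∞, -∞, 0]
D(1):
  [0, -∞, -17, 4, -16, -∞]
  [-∞, 0, -11, -∞, 1, -∞]
  [-19, -9, 0, -8, -35, -∞]
  [-∞, -∞, -15, 0, -12, -17]
  [-∞, -∞, -∞, -19, 0, -∞]
  [6, 5, -11, 10, -10, 0]
D(2):
  [0, -∞, -17, 4, -16, -∞]
  [-∞, 0, -11, -∞, 1, -∞]
  [-19, -9, 0, -8, -8, -∞]
  [-∞, -∞, -15, 0, -12, -17]
  [-∞, -∞, -∞, -19, 0, -∞]
  [6, 5, -6, 10, 6, 0]
D(3):
  [0, -26, -17, 4, -16, -∞]
  [-30, 0, -11, -19, 1, -∞]
  [-19, -9, 0, -8, -8, -∞]
  [-34, -24, -15, 0, -12, -17]
  [-∞, -∞, -∞, -19, 0, -∞]
  [6, 5, -6, 10, 6, 0]
D(4):
  [0, -20, -11, 4, -8, -13]
  [-30, 0, -11, -19, 1, -36]
  [-19, -9, 0, -8, -8, -25]
  [-34, -24, -15, 0, -12, -17]
  [-53, -43, -34, -19, 0, -36]
  [6, 5, -5, 10, 6, 0]
D(5):
  [0, -20, -11, 4, -8, -13]
  [-30, 0, -11, -18, 1, -35]
  [-19, -9, 0, -8, -8, -25]
  [-34, -24, -15, 0, -12, -17]
  [-53, -43, -34, -19, 0, -36]
  [6, 5, -5, 10, 6, 0]
D(6):
  [0, -8, -11, 4, -7, -13]
  [-29, 0, -11, -18, 1, -35]
  [-19, -9, 0, -8, -8, -25]
  [-11, -12, -15, 0, -11, -17]
  [-30, -31, -34, -19, 0, -36]
  [6, 5, -5, 10, 6, 0]
Answer: C* = [[0, -8, -11, 4, -7, -13], [-29, 0, -11, -18, 1, -35], [-19, -9, 0, -8, -8, -25], [-11, -12, -15, 0, -11, -17], [-30, -31, -34, -19, 0, -36], [6, 5, -5, 10, 6, 0]]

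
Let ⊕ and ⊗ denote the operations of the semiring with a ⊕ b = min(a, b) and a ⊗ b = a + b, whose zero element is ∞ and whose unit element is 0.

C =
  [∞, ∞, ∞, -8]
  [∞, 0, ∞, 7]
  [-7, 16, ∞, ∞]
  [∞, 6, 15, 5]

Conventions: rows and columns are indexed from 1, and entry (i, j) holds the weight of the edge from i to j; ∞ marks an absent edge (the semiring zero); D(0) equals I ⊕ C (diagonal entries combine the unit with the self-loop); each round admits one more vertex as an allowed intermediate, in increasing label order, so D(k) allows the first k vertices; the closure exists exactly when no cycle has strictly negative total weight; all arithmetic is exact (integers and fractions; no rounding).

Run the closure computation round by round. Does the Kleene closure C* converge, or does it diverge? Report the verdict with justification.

D(0):
  [0, ∞, ∞, -8]
  [∞, 0, ∞, 7]
  [-7, 16, 0, ∞]
  [∞, 6, 15, 0]
D(1):
  [0, ∞, ∞, -8]
  [∞, 0, ∞, 7]
  [-7, 16, 0, -15]
  [∞, 6, 15, 0]
D(2):
  [0, ∞, ∞, -8]
  [∞, 0, ∞, 7]
  [-7, 16, 0, -15]
  [∞, 6, 15, 0]
D(3):
  [0, ∞, ∞, -8]
  [∞, 0, ∞, 7]
  [-7, 16, 0, -15]
  [8, 6, 15, 0]
D(4):
  [0, -2, 7, -8]
  [15, 0, 22, 7]
  [-7, -9, 0, -15]
  [8, 6, 15, 0]
Key observation: every diagonal entry stays at the unit through all rounds, so no improving cycle exists.
Answer: CONVERGES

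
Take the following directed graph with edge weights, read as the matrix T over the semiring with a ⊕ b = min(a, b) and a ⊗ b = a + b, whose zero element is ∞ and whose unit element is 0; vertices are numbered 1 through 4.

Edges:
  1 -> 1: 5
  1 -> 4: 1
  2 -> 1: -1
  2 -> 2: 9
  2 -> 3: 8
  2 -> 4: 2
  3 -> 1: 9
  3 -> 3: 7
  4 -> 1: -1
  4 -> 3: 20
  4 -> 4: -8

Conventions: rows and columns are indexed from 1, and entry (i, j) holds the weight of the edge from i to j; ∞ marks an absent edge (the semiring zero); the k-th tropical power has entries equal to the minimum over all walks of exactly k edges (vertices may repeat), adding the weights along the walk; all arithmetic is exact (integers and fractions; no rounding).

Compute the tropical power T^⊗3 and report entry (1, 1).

T^⊗2:
  [0, ∞, 21, -7]
  [1, 18, 15, -6]
  [14, ∞, 14, 10]
  [-9, ∞, 12, -16]
T^⊗3:
  [-8, ∞, 13, -15]
  [-7, 27, 14, -14]
  [9, ∞, 21, 2]
  [-17, ∞, 4, -24]
Key observation: the optimum is the walk 1->4->4->1, with weight 1 + (-8) + (-1) = -8.
Optimal value attained by: walk 1->4->4->1.
Answer: (T^⊗3)[1][1] = -8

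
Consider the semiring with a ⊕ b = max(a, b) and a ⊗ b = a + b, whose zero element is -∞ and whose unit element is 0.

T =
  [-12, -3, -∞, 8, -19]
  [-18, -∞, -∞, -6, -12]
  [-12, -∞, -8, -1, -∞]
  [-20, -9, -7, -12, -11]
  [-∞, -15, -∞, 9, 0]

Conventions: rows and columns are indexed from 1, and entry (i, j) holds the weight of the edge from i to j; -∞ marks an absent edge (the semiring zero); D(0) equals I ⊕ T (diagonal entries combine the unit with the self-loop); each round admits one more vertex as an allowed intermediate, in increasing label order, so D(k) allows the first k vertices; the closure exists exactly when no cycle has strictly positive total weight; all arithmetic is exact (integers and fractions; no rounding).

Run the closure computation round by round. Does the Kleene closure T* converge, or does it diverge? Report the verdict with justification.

D(0):
  [0, -3, -∞, 8, -19]
  [-18, 0, -∞, -6, -12]
  [-12, -∞, 0, -1, -∞]
  [-20, -9, -7, 0, -11]
  [-∞, -15, -∞, 9, 0]
D(1):
  [0, -3, -∞, 8, -19]
  [-18, 0, -∞, -6, -12]
  [-12, -15, 0, -1, -31]
  [-20, -9, -7, 0, -11]
  [-∞, -15, -∞, 9, 0]
D(2):
  [0, -3, -∞, 8, -15]
  [-18, 0, -∞, -6, -12]
  [-12, -15, 0, -1, -27]
  [-20, -9, -7, 0, -11]
  [-33, -15, -∞, 9, 0]
D(3):
  [0, -3, -∞, 8, -15]
  [-18, 0, -∞, -6, -12]
  [-12, -15, 0, -1, -27]
  [-19, -9, -7, 0, -11]
  [-33, -15, -∞, 9, 0]
D(4):
  [0, -1, 1, 8, -3]
  [-18, 0, -13, -6, -12]
  [-12, -10, 0, -1, -12]
  [-19, -9, -7, 0, -11]
  [-10, 0, 2, 9, 0]
D(5):
  [0, -1, 1, 8, -3]
  [-18, 0, -10, -3, -12]
  [-12, -10, 0, -1, -12]
  [-19, -9, -7, 0, -11]
  [-10, 0, 2, 9, 0]
Key observation: every diagonal entry stays at the unit through all rounds, so no improving cycle exists.
Answer: CONVERGES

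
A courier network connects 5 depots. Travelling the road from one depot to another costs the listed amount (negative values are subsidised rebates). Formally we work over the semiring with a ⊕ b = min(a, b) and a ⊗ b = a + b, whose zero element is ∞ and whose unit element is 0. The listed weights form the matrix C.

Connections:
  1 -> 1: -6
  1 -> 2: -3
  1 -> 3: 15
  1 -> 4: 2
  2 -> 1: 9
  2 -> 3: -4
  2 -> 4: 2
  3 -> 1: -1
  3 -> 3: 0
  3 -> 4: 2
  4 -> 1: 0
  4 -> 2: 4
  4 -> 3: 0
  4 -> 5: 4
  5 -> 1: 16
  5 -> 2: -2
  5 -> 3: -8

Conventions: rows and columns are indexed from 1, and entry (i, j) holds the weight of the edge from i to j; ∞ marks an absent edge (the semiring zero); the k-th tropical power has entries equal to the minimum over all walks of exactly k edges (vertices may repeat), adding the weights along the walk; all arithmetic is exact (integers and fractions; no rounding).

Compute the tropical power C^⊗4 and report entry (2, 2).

C^⊗2:
  [-12, -9, -7, -4, 6]
  [-5, 6, -4, -2, 6]
  [-7, -4, 0, 1, 6]
  [-6, -3, -4, 2, ∞]
  [-9, 13, -8, -6, ∞]
C^⊗3:
  [-18, -15, -13, -10, 0]
  [-11, -8, -4, -3, 2]
  [-13, -10, -8, -5, 5]
  [-12, -9, -7, -4, 6]
  [-15, -12, -8, -7, -2]
C^⊗4:
  [-24, -21, -19, -16, -6]
  [-17, -14, -12, -9, 1]
  [-19, -16, -14, -11, -1]
  [-18, -15, -13, -10, 0]
  [-21, -18, -16, -13, -3]
Key observation: the optimum is the walk 2->3->1->1->2, with weight (-4) + (-1) + (-6) + (-3) = -14.
Optimal value attained by: walk 2->3->1->1->2.
Answer: (C^⊗4)[2][2] = -14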